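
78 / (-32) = -39 / 16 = -2.44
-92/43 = -2.14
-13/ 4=-3.25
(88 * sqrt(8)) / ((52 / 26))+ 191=88 * sqrt(2)+ 191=315.45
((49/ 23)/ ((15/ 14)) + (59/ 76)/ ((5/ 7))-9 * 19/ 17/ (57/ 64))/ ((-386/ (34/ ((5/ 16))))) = 14653916/ 6325575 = 2.32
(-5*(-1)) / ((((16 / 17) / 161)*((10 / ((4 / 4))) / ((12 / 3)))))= 2737 / 8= 342.12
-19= -19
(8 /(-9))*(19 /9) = -1.88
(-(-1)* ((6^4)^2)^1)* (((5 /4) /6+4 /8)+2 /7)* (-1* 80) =-934986240 /7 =-133569462.86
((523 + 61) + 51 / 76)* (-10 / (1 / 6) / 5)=-133305 / 19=-7016.05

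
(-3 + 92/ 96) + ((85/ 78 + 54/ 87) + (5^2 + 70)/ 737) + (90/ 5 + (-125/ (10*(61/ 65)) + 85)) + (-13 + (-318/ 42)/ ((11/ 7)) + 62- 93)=5513076809/ 135590312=40.66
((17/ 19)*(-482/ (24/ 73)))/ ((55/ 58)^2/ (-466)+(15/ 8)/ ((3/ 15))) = -139.95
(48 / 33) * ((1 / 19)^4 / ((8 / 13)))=26 / 1433531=0.00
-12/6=-2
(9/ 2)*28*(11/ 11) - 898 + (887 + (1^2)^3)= 116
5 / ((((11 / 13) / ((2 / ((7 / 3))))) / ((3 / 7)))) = 2.17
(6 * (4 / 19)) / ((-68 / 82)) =-492 / 323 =-1.52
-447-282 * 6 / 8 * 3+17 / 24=-25939 / 24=-1080.79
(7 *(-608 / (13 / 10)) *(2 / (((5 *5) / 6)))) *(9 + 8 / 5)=-5413632 / 325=-16657.33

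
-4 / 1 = -4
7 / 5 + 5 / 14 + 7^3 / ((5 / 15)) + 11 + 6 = 73343 / 70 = 1047.76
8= 8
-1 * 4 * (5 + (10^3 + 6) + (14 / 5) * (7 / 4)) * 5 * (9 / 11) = -182862 / 11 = -16623.82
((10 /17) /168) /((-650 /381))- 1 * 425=-26299127 /61880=-425.00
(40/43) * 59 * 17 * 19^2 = 14483320/43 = 336821.40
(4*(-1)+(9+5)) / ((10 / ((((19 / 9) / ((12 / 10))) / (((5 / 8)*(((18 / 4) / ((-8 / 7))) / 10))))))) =-12160 / 1701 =-7.15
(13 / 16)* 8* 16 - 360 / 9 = 64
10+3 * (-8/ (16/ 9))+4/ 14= -45/ 14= -3.21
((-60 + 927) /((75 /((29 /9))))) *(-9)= -8381 /25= -335.24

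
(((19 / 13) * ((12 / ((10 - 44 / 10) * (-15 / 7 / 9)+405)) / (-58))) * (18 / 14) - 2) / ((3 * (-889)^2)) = -6394736 / 7577192313327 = -0.00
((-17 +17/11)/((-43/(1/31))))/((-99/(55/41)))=-850/5410647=-0.00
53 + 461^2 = 212574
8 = 8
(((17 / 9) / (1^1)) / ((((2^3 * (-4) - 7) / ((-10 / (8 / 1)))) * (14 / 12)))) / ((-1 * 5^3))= -17 / 40950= -0.00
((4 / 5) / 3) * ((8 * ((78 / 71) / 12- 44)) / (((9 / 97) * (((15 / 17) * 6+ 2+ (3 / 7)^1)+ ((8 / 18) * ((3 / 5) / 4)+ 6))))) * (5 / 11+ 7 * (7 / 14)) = -8348590180 / 28835301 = -289.53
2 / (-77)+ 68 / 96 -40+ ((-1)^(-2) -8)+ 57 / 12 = -76817 / 1848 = -41.57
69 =69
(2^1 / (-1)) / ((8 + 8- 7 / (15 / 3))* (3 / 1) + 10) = -10 / 269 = -0.04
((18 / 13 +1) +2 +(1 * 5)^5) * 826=33603332 / 13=2584871.69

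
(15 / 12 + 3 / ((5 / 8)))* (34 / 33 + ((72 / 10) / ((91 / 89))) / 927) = 8828369 / 1405950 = 6.28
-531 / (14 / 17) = -9027 / 14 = -644.79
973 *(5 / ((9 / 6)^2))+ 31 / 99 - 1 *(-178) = 231713 / 99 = 2340.54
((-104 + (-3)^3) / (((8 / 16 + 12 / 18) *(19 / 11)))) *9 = -77814 / 133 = -585.07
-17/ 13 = -1.31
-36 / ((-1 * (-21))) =-12 / 7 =-1.71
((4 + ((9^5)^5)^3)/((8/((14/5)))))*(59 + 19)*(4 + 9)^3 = 221912063542853490947749959999661064946807022624848434957845117796287868932593/10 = 22191206354285349094775000000000000000000000000000000000000000000000000000000.00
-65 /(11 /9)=-585 /11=-53.18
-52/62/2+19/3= 550/93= 5.91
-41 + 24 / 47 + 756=33629 / 47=715.51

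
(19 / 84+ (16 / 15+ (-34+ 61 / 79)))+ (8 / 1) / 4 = -331081 / 11060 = -29.93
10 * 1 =10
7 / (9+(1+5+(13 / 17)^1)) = 119 / 268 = 0.44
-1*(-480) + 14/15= 7214/15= 480.93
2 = 2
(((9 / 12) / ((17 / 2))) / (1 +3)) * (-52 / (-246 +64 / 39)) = 1521 / 324020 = 0.00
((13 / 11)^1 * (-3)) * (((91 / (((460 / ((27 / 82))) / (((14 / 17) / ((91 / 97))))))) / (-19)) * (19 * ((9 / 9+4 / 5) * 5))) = 1.82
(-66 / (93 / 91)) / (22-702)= 1001 / 10540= 0.09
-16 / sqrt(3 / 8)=-32 * sqrt(6) / 3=-26.13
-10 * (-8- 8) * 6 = 960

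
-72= -72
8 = 8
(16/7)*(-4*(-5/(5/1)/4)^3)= 1/7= 0.14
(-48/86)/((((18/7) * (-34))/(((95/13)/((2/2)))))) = 1330/28509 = 0.05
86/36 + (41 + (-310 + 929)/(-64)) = 19421/576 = 33.72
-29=-29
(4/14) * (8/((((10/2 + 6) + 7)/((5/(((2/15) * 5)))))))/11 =20/231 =0.09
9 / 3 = 3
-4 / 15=-0.27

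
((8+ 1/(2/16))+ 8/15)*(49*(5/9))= 12152/27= 450.07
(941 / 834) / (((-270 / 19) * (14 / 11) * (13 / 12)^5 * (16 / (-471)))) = 2223146376 / 1806340445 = 1.23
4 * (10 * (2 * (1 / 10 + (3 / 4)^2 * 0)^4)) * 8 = 8 / 125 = 0.06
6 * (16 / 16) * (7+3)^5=600000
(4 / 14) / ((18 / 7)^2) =7 / 162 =0.04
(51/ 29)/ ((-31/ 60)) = -3060/ 899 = -3.40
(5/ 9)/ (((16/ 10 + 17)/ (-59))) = -1475/ 837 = -1.76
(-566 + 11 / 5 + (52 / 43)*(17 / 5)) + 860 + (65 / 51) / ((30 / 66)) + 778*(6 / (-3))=-13737878 / 10965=-1252.88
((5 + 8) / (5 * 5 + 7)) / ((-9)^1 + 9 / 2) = -0.09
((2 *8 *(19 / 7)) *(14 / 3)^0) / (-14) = -152 / 49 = -3.10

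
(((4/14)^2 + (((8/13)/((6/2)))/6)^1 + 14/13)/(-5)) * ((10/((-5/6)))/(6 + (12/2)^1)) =526/2205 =0.24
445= 445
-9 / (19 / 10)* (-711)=63990 / 19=3367.89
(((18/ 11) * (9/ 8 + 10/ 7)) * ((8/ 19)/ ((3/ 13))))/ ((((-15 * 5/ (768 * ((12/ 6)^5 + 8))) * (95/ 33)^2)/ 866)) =-1958455369728/ 6001625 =-326320.85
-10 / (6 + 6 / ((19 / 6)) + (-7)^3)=190 / 6367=0.03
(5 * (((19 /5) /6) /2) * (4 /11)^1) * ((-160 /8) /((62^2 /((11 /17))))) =-95 /49011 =-0.00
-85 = -85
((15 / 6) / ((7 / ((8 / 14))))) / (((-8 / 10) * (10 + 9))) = -25 / 1862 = -0.01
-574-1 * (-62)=-512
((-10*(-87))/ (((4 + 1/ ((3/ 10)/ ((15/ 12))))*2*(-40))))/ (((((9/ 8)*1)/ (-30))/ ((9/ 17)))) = 15660/ 833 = 18.80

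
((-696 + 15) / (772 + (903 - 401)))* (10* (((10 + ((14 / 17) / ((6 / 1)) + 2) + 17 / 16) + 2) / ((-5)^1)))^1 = 2815481 / 173264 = 16.25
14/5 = 2.80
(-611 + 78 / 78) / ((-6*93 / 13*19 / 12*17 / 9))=47580 / 10013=4.75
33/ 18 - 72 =-421/ 6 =-70.17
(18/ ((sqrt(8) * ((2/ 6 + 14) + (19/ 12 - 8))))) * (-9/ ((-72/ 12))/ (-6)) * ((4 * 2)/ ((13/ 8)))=-864 * sqrt(2)/ 1235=-0.99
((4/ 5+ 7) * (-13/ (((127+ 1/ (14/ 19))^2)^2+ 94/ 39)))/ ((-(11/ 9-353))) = -0.00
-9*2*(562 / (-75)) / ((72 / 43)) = 12083 / 150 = 80.55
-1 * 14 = -14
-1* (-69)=69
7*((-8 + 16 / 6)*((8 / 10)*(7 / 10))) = -1568 / 75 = -20.91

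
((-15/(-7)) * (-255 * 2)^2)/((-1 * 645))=-260100/301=-864.12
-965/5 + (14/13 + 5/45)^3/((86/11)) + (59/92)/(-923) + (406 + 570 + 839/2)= 541046391205327/449854652988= 1202.71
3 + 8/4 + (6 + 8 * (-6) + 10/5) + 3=-32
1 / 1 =1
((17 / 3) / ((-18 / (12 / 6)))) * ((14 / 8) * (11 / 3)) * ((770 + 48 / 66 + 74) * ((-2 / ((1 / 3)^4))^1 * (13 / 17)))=422786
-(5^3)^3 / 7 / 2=-1953125 / 14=-139508.93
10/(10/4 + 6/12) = 10/3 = 3.33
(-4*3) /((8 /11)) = -33 /2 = -16.50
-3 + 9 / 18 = -5 / 2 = -2.50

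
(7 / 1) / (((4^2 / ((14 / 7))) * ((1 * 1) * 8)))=7 / 64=0.11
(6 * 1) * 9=54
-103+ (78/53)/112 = -305665/2968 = -102.99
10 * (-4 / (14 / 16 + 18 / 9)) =-320 / 23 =-13.91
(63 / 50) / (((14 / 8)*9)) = 2 / 25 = 0.08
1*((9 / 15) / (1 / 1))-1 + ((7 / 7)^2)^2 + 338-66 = 1363 / 5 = 272.60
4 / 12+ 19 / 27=28 / 27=1.04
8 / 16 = 1 / 2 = 0.50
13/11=1.18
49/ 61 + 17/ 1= 1086/ 61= 17.80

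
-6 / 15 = -2 / 5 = -0.40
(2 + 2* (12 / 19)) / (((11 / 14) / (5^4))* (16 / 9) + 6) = 1220625 / 2245211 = 0.54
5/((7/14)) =10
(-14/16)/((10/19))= -1.66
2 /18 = 1 /9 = 0.11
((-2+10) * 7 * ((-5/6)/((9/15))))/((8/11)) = -1925/18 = -106.94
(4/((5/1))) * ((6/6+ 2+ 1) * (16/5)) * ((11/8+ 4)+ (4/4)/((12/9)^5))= 5747/100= 57.47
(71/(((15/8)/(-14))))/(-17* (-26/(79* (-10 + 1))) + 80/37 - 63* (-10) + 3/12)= -278924352/332410255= -0.84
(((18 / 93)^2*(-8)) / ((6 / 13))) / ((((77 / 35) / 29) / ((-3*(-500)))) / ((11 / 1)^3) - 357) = 16422120000 / 9028928946539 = 0.00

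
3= 3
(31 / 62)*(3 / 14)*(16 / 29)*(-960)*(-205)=2361600 / 203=11633.50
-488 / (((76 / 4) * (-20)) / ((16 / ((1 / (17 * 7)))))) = 232288 / 95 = 2445.14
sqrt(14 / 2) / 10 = sqrt(7) / 10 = 0.26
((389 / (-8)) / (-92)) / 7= 389 / 5152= 0.08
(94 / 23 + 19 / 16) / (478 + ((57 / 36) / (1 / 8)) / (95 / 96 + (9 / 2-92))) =0.01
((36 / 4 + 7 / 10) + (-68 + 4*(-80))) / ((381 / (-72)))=45396 / 635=71.49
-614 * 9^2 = -49734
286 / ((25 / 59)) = 16874 / 25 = 674.96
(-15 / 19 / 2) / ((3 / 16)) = -40 / 19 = -2.11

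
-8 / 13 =-0.62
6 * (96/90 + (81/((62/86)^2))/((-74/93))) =-6702901/5735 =-1168.77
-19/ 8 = -2.38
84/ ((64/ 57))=1197/ 16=74.81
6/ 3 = 2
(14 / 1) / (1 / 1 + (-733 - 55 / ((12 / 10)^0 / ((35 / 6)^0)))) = -14 / 787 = -0.02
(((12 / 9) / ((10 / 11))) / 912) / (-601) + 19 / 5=15621181 / 4110840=3.80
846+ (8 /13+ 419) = 16453 /13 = 1265.62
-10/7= -1.43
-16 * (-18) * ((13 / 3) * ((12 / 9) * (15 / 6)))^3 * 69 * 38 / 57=3233984000 / 81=39925728.40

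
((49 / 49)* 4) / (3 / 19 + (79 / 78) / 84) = 497952 / 21157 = 23.54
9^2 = 81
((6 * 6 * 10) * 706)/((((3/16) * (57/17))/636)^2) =93901865943040/361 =260115972141.39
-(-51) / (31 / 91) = 4641 / 31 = 149.71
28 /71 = 0.39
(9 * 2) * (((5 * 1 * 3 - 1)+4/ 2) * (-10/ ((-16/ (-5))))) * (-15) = 13500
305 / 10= 61 / 2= 30.50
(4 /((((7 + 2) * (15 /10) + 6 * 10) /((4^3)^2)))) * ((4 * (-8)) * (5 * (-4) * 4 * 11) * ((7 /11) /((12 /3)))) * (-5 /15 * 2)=-41943040 /63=-665762.54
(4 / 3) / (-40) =-0.03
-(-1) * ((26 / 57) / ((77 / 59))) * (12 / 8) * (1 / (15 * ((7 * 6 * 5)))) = 767 / 4608450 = 0.00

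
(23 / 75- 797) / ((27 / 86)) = -5138672 / 2025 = -2537.62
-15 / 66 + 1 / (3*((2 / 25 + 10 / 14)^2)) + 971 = 1238589541 / 1275186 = 971.30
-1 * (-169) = 169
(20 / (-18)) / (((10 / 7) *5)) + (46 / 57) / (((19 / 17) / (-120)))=-1410127 / 16245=-86.80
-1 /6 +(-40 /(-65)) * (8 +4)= 563 /78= 7.22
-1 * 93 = -93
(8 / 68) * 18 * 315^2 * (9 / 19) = 32148900 / 323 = 99532.20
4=4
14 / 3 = 4.67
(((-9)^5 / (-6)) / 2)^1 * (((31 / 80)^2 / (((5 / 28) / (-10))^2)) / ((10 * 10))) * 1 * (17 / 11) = 15756497379 / 440000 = 35810.22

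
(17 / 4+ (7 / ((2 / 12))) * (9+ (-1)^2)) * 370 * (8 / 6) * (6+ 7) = 8162570 / 3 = 2720856.67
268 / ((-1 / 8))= -2144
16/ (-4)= -4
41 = 41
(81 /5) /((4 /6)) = 243 /10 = 24.30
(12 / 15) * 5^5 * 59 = 147500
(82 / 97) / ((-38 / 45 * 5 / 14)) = -5166 / 1843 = -2.80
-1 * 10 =-10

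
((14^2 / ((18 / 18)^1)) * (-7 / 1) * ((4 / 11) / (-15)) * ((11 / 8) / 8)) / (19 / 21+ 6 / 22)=26411 / 5440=4.85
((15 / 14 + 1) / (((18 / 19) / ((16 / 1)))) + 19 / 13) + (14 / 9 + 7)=36856 / 819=45.00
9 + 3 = 12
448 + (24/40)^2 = 11209/25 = 448.36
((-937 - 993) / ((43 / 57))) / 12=-18335 / 86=-213.20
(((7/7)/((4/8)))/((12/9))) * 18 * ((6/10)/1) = 81/5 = 16.20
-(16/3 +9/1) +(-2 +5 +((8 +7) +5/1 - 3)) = 17/3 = 5.67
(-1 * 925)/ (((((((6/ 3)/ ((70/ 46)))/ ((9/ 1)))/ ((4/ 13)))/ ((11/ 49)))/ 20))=-8750.60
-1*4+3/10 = -37/10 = -3.70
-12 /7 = -1.71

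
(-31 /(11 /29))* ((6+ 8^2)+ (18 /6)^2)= -71021 /11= -6456.45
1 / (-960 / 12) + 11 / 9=871 / 720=1.21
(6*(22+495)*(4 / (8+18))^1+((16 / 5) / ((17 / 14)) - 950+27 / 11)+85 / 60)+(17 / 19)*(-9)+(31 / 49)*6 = -63894497591 / 135795660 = -470.52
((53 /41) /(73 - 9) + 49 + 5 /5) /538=131253 /1411712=0.09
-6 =-6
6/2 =3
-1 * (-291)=291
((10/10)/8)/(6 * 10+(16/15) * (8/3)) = 45/22624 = 0.00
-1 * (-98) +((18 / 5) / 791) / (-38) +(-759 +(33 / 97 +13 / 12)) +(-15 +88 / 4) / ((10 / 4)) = -57447446207 / 87468780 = -656.78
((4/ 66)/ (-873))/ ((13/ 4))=-8/ 374517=-0.00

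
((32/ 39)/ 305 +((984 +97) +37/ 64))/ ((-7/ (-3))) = 117626549/ 253760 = 463.53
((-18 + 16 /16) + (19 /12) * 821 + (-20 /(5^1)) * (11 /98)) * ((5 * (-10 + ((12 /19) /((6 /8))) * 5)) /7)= -10914475 /2058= -5303.44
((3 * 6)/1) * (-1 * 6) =-108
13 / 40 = 0.32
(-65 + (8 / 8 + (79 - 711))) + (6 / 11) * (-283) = -850.36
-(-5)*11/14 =55/14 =3.93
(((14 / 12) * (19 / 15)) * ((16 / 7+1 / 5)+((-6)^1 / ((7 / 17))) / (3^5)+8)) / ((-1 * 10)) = -561583 / 364500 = -1.54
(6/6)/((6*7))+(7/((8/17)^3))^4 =29376395857721517749/1443109011456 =20356324.87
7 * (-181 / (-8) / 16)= 1267 / 128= 9.90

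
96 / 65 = 1.48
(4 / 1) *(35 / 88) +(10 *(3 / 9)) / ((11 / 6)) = 75 / 22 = 3.41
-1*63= -63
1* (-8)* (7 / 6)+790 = 2342 / 3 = 780.67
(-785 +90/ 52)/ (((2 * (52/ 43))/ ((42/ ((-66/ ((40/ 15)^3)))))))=196155680/ 50193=3908.03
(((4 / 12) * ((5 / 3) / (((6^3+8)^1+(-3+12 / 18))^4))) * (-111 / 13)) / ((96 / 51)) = -16983 / 16270837492000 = -0.00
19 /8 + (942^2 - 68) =7098387 /8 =887298.38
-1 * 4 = -4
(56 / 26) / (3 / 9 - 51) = -0.04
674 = 674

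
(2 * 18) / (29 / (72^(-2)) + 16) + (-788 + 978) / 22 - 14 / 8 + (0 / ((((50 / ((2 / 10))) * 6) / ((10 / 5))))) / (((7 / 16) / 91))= 1423695 / 206734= 6.89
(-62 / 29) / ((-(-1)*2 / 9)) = -279 / 29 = -9.62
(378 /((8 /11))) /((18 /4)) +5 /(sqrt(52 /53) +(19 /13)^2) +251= 4006544223 /10843682 - 285610 * sqrt(689) /5421841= 368.10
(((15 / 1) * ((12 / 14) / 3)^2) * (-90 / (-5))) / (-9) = -2.45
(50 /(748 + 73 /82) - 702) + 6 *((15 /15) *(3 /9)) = -699.93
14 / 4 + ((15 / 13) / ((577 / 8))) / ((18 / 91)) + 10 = 47017 / 3462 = 13.58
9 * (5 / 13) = 45 / 13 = 3.46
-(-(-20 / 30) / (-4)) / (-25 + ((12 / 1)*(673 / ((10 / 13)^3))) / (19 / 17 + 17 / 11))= 20750 / 826371441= 0.00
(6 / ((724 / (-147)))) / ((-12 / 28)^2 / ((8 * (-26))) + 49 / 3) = -6742008 / 90387961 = -0.07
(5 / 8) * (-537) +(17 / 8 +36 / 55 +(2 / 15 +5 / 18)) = -332.43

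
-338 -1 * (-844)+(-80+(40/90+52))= 478.44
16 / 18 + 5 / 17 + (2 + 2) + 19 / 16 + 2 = 8.37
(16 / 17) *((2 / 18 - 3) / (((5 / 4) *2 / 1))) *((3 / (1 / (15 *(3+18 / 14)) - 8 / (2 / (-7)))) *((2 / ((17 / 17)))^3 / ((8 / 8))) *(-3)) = 599040 / 214319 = 2.80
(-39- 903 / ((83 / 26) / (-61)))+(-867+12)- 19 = 1356379 / 83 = 16341.92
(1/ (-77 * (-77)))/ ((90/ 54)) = 3/ 29645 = 0.00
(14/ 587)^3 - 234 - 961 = -1195.00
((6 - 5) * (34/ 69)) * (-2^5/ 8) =-136/ 69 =-1.97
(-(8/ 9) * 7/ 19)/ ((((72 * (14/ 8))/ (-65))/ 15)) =1300/ 513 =2.53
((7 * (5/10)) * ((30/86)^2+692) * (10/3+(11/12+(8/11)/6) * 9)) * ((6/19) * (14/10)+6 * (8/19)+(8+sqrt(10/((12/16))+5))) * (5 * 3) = 74934765815 * sqrt(165)/488136+7808202597923/1545764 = 7023253.12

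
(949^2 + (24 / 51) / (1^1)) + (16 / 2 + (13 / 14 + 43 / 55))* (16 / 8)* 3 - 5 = 5894785227 / 6545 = 900654.73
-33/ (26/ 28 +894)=-42/ 1139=-0.04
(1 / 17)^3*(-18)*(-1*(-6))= -108 / 4913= -0.02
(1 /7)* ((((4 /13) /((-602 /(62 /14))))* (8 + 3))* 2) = -1364 /191737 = -0.01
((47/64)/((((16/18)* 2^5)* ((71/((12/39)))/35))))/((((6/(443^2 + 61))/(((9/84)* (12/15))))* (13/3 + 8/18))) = 373676085/162566144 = 2.30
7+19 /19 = 8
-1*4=-4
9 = 9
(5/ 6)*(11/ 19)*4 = 110/ 57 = 1.93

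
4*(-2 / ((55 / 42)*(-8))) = 42 / 55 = 0.76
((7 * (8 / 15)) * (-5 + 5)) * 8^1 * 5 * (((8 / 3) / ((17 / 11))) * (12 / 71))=0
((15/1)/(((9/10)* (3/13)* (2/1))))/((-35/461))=-29965/63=-475.63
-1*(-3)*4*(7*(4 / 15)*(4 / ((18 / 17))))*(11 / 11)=84.62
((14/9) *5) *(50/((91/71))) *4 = 142000/117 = 1213.68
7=7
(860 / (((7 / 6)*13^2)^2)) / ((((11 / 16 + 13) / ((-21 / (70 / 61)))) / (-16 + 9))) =0.21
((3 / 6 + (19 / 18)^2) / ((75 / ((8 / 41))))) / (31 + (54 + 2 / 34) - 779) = -17782 / 2938337775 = -0.00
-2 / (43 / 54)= -108 / 43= -2.51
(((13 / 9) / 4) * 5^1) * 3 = 65 / 12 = 5.42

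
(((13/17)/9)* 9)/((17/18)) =234/289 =0.81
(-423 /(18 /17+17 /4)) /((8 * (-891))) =799 /71478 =0.01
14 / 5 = 2.80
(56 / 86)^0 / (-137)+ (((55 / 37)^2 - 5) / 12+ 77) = 76.76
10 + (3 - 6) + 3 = 10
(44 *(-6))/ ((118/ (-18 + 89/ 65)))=142692/ 3835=37.21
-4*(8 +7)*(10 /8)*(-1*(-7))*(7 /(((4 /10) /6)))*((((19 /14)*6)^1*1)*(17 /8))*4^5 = -976752000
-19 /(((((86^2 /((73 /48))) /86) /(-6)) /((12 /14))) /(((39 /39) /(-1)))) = -4161 /2408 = -1.73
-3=-3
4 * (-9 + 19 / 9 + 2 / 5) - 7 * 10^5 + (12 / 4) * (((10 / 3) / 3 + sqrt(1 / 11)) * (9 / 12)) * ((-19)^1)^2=-62921111 / 90 + 3249 * sqrt(11) / 44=-698878.55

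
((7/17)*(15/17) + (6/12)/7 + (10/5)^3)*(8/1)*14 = 273016/289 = 944.69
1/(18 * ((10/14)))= 7/90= 0.08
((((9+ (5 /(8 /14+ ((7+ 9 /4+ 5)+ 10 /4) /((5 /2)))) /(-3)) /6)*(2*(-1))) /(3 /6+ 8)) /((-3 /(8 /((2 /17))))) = 107144 /13743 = 7.80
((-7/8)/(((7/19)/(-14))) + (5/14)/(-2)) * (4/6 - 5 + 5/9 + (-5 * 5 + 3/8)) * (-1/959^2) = 946835/927038448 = 0.00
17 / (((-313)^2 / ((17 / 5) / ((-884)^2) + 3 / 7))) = 689527 / 9271786160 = 0.00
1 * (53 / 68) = 53 / 68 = 0.78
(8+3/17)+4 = 207/17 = 12.18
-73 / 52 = -1.40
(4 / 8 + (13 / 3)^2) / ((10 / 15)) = 347 / 12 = 28.92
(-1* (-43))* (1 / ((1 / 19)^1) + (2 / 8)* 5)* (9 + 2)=38313 / 4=9578.25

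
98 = 98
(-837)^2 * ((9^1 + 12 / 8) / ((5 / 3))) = 44135847 / 10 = 4413584.70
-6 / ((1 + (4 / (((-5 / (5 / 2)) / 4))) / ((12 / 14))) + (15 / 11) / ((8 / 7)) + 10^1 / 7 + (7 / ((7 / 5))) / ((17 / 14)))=188496 / 50075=3.76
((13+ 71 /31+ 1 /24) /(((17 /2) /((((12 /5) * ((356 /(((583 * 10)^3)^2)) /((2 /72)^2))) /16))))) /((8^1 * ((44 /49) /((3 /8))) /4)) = 64643103 /97378484059809875120000000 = 0.00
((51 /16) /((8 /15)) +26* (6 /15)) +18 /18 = 17.38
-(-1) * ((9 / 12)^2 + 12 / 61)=741 / 976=0.76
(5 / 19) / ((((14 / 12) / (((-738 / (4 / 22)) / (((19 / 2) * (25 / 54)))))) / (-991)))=2606559912 / 12635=206296.79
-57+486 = 429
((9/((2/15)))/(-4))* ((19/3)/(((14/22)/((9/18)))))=-9405/112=-83.97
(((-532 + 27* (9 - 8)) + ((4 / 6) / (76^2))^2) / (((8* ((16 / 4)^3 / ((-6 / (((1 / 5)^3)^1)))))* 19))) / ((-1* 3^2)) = -4.33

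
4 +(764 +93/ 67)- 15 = 50544/ 67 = 754.39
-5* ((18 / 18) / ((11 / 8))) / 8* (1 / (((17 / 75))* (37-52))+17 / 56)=-45 / 10472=-0.00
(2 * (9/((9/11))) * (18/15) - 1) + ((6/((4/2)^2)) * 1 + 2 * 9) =449/10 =44.90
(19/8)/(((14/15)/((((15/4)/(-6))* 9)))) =-14.31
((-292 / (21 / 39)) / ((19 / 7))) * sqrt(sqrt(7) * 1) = -324.97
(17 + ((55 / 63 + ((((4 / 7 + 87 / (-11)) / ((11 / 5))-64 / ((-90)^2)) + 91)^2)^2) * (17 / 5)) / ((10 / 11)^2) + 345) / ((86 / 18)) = 8686118103109918158024151440008897 / 170861546012005270898437500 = 50837173.76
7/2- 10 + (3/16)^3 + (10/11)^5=-3873873447/659664896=-5.87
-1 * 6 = -6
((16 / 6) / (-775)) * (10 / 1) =-16 / 465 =-0.03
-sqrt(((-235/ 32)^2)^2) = -55225/ 1024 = -53.93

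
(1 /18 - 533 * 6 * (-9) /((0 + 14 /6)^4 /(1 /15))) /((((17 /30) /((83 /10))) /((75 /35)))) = 1162004731 /571438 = 2033.47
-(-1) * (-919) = -919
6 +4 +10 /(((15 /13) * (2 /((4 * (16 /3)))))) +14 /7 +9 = 1021 /9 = 113.44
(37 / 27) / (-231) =-37 / 6237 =-0.01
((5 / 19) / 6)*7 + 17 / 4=1039 / 228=4.56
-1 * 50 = -50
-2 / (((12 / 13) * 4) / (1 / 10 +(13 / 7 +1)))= -897 / 560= -1.60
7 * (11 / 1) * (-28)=-2156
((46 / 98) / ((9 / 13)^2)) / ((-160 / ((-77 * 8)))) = 42757 / 11340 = 3.77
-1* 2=-2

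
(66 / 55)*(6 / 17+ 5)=546 / 85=6.42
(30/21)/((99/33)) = 10/21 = 0.48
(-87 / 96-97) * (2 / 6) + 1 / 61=-191017 / 5856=-32.62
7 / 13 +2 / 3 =47 / 39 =1.21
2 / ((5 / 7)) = 14 / 5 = 2.80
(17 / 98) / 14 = 17 / 1372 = 0.01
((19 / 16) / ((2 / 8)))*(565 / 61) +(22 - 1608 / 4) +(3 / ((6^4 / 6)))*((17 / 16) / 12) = -336.00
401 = 401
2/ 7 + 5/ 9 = 53/ 63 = 0.84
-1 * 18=-18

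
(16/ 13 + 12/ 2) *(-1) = -94/ 13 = -7.23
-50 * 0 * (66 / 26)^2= 0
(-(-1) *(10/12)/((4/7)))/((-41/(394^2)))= -1358315/246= -5521.61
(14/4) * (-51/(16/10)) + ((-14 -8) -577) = -710.56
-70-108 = -178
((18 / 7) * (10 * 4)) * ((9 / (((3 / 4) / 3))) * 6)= 155520 / 7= 22217.14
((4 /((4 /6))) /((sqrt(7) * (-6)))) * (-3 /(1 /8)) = 24 * sqrt(7) /7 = 9.07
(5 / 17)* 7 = 35 / 17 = 2.06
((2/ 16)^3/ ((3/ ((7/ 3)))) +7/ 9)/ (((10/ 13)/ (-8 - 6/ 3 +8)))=-2.03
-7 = -7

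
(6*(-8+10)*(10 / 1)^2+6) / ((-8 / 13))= -7839 / 4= -1959.75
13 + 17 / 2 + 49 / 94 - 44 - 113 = -6344 / 47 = -134.98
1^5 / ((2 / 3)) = 3 / 2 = 1.50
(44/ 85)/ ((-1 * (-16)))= 11/ 340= 0.03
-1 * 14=-14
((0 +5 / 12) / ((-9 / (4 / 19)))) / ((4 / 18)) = -0.04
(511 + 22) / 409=533 / 409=1.30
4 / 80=1 / 20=0.05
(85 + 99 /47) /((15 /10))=8188 /141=58.07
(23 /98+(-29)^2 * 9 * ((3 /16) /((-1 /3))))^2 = 11140541685025 /614656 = 18124840.05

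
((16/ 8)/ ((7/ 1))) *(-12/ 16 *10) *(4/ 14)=-30/ 49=-0.61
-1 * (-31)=31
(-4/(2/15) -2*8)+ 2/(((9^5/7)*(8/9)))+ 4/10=-5983597/131220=-45.60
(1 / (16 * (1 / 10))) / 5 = 1 / 8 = 0.12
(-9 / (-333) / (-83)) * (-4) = 4 / 3071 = 0.00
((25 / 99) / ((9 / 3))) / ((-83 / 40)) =-1000 / 24651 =-0.04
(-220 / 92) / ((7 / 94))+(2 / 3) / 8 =-61879 / 1932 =-32.03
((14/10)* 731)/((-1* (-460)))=5117/2300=2.22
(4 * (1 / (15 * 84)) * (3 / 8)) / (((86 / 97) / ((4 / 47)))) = 97 / 848820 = 0.00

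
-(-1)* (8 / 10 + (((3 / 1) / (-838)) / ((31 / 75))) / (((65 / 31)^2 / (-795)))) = 2.37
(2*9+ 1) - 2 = 17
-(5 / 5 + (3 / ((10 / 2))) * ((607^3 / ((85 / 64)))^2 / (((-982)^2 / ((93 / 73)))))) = -14290134169519344600029 / 635760732125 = -22477220513.06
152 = 152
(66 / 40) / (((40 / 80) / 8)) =132 / 5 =26.40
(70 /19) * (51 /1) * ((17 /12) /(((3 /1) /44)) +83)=1111460 /57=19499.30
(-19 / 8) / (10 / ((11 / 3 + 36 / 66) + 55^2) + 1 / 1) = -474829 / 200588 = -2.37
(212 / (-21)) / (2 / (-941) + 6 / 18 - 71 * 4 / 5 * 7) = 0.03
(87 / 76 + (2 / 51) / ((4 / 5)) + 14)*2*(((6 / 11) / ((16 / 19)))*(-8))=-58891 / 374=-157.46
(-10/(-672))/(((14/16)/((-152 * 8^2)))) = -24320/147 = -165.44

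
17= 17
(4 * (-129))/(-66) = 86/11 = 7.82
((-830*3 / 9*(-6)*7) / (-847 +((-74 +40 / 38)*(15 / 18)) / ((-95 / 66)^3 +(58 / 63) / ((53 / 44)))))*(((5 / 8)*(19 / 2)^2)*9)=-30302047320522525 / 4210111619384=-7197.45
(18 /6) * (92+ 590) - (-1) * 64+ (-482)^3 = -111978058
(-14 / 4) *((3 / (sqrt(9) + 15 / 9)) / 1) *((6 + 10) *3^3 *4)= -3888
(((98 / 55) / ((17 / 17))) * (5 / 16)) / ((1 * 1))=49 / 88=0.56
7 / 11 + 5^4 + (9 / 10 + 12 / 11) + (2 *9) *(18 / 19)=1347381 / 2090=644.68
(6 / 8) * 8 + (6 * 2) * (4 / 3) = 22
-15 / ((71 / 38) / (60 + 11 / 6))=-35245 / 71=-496.41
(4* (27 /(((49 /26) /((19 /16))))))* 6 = 20007 /49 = 408.31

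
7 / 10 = 0.70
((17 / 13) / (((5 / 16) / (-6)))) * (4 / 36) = -544 / 195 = -2.79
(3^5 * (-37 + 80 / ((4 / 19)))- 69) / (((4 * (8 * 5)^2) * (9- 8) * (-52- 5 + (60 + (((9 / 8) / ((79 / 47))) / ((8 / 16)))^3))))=684338132 / 283917425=2.41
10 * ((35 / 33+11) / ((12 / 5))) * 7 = 34825 / 99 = 351.77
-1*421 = -421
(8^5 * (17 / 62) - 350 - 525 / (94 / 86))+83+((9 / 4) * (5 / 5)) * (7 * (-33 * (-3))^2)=162603.21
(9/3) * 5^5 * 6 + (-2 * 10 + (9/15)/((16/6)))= 2249209/40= 56230.22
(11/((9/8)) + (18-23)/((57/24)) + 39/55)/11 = 78829/103455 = 0.76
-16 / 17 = -0.94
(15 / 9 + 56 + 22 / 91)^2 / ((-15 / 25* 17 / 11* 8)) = -13745846455 / 30407832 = -452.05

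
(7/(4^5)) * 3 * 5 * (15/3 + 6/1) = 1155/1024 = 1.13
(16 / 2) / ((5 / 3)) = 24 / 5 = 4.80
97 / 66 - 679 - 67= -49139 / 66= -744.53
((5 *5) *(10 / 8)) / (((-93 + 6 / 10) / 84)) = -625 / 22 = -28.41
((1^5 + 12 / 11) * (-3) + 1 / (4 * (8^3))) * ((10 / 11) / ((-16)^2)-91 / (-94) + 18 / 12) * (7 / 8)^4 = -55490988726663 / 6106369753088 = -9.09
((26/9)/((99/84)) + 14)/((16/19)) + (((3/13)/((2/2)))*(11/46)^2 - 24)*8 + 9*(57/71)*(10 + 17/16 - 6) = -315043558901/2320244784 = -135.78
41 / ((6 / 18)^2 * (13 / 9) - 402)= -0.10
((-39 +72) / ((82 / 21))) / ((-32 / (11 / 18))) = -847 / 5248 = -0.16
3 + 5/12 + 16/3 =8.75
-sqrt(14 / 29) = -sqrt(406) / 29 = -0.69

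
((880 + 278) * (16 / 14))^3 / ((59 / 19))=15105991643136 / 20237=746454101.06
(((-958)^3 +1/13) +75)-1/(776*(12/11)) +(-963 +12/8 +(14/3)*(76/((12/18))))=-106434646460255/121056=-879218266.42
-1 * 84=-84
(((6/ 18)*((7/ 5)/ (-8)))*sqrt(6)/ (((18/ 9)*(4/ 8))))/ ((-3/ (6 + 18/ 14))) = 17*sqrt(6)/ 120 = 0.35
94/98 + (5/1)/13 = 856/637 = 1.34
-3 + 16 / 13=-1.77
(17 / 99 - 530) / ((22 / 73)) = -3829069 / 2178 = -1758.07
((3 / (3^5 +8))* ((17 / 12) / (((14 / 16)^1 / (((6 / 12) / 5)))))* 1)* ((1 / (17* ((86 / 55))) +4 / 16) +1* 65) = 190901 / 1511020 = 0.13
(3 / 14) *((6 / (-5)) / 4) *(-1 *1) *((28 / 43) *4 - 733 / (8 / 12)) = -848997 / 12040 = -70.51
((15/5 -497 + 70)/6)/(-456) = 53/342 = 0.15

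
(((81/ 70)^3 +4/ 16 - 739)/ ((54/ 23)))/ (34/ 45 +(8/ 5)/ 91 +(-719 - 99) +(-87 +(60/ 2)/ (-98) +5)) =25201694297/ 72198316400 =0.35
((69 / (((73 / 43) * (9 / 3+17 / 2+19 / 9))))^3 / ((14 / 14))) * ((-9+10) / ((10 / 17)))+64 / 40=1340526882736036 / 28604663145625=46.86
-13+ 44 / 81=-1009 / 81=-12.46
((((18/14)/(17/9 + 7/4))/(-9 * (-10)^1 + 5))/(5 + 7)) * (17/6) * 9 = 1377/174230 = 0.01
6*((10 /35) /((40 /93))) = 279 /70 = 3.99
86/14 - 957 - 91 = -7293/7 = -1041.86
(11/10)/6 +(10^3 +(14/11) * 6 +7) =669781/660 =1014.82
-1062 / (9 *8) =-14.75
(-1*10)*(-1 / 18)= 5 / 9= 0.56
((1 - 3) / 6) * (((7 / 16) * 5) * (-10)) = 175 / 24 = 7.29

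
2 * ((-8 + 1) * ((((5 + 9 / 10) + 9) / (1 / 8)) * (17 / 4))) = -35462 / 5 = -7092.40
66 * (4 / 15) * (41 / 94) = 1804 / 235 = 7.68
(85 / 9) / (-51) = -5 / 27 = -0.19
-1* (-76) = 76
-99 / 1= -99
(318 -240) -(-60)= 138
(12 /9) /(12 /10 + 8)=10 /69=0.14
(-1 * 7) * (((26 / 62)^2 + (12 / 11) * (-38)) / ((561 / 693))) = 64144479 / 179707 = 356.94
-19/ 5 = -3.80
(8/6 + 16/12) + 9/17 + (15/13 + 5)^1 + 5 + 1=10177/663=15.35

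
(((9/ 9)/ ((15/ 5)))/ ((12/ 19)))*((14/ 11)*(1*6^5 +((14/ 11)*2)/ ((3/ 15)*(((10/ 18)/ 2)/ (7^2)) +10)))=5575195612/ 1067341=5223.44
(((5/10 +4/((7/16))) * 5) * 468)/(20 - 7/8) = 140400/119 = 1179.83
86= 86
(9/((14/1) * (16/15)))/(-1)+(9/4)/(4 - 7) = -303/224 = -1.35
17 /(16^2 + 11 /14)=238 /3595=0.07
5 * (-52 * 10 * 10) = -26000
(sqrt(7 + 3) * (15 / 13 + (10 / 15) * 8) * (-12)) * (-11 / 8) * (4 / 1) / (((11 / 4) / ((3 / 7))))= 6072 * sqrt(10) / 91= 211.00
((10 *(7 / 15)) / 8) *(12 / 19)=7 / 19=0.37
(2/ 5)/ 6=1/ 15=0.07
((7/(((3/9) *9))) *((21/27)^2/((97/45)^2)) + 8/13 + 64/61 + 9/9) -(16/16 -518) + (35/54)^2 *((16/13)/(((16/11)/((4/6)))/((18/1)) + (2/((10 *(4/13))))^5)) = 23717577859328970157/45423116696504079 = 522.15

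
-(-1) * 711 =711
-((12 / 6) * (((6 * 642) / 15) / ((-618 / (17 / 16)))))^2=-3308761 / 4243600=-0.78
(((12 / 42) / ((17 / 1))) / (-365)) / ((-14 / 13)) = 13 / 304045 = 0.00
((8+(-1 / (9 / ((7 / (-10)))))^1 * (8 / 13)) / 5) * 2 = 9416 / 2925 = 3.22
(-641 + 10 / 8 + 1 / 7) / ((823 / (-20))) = 89545 / 5761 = 15.54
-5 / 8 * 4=-5 / 2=-2.50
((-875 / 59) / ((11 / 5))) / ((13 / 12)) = -52500 / 8437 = -6.22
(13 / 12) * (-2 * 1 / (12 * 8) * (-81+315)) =-169 / 32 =-5.28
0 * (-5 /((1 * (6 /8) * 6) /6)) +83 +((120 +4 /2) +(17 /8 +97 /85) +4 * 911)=2619541 /680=3852.27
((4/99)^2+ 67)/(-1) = -656683/9801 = -67.00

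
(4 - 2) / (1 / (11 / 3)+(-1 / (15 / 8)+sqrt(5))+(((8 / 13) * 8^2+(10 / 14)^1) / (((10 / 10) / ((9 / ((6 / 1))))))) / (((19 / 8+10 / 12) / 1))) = 204226267245 / 1860140916818 - 11047061025 * sqrt(5) / 1860140916818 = 0.10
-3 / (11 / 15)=-45 / 11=-4.09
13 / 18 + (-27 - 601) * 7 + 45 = -78305 / 18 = -4350.28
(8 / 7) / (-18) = -4 / 63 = -0.06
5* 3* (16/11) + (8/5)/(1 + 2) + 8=5008/165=30.35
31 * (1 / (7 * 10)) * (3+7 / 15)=806 / 525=1.54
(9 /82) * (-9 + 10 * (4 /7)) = -207 /574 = -0.36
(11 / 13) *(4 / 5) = 44 / 65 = 0.68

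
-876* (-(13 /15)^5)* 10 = 216835112 /50625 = 4283.16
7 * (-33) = -231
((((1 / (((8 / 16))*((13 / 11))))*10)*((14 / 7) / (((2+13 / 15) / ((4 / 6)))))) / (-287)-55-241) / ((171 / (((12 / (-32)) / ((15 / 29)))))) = 19128951 / 15241135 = 1.26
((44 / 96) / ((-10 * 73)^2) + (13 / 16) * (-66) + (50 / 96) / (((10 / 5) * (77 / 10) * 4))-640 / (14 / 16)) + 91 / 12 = -510429160727 / 656532800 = -777.46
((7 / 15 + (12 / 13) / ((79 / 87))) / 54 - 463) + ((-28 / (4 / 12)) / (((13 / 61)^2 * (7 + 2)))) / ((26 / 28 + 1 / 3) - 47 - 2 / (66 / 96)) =-22299901280339 / 48610323450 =-458.75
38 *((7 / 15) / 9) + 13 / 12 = 1649 / 540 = 3.05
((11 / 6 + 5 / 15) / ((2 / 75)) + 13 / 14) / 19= 2301 / 532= 4.33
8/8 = 1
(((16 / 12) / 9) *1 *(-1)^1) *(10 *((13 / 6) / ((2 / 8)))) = -1040 / 81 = -12.84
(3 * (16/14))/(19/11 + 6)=0.44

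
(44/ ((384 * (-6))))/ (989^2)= -11/ 563397696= -0.00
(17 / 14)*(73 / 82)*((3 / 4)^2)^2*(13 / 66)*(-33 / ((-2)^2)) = -1306773 / 2351104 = -0.56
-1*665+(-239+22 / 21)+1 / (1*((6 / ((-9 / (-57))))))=-902.93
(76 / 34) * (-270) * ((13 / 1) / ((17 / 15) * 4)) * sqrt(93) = -500175 * sqrt(93) / 289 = -16690.36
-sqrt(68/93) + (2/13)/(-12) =-0.87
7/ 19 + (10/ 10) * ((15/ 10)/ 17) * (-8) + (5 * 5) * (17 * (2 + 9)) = 1509916/ 323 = 4674.66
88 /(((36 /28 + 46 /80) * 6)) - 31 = -36133 /1563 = -23.12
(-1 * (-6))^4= 1296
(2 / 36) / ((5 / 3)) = 1 / 30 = 0.03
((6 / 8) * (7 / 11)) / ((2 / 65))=1365 / 88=15.51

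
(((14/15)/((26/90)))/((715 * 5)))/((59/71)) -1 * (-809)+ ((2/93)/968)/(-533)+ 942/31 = 386147958702229/460035018300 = 839.39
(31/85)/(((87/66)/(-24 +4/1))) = -5.53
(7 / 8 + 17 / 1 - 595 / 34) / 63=1 / 168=0.01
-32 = -32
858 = 858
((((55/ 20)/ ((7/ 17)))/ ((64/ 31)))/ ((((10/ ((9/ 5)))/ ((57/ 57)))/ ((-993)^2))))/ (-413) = -51445134477/ 37004800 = -1390.23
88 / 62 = 44 / 31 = 1.42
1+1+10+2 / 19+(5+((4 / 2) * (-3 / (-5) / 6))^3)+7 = 57269 / 2375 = 24.11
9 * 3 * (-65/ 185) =-351/ 37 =-9.49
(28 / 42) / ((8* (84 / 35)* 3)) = 0.01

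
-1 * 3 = -3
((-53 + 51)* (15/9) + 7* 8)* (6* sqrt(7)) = 836.06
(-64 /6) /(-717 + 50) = 32 /2001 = 0.02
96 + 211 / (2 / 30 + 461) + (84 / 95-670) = -19802519 / 34580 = -572.66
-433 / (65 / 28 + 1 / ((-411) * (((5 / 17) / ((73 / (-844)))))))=-1314256755 / 7048253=-186.47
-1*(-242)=242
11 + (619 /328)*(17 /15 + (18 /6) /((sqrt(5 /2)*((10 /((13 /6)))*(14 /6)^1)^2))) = 313833*sqrt(10) /32144000 + 64643 /4920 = 13.17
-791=-791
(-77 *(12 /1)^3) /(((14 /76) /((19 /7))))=-13723776 /7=-1960539.43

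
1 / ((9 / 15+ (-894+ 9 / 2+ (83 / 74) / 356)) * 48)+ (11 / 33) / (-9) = -234319171 / 6322616622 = -0.04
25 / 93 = 0.27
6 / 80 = 3 / 40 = 0.08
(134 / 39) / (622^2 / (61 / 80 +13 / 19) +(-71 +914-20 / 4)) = 49111 / 3834391873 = 0.00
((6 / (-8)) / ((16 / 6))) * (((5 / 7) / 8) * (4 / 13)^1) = -45 / 5824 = -0.01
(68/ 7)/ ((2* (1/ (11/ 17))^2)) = 242/ 119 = 2.03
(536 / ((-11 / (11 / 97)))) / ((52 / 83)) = -11122 / 1261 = -8.82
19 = 19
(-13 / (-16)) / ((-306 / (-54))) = 39 / 272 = 0.14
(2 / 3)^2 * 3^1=4 / 3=1.33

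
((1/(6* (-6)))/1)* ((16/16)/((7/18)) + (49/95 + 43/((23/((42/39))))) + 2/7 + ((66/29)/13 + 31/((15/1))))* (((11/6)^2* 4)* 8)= -31933064504/1401190245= -22.79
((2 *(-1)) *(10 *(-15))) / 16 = 75 / 4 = 18.75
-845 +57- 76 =-864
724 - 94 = 630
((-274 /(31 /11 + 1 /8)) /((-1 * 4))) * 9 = 209.47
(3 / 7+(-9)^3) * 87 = -443700 / 7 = -63385.71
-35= -35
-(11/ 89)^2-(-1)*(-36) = -285277/ 7921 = -36.02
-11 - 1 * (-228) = 217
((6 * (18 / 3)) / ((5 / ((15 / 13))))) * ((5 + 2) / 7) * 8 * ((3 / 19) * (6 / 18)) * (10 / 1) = 8640 / 247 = 34.98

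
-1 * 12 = -12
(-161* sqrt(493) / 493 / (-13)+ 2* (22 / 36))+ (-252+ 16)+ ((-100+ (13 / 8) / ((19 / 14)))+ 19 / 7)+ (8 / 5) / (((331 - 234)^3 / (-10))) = -1445844778459 / 4369878324+ 161* sqrt(493) / 6409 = -330.31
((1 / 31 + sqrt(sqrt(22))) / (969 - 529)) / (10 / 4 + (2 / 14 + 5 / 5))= 7 / 347820 + 7 * 22^(1 / 4) / 11220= 0.00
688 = 688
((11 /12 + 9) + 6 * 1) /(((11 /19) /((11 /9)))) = 3629 /108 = 33.60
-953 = -953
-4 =-4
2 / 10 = 1 / 5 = 0.20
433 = 433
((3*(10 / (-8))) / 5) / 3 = -1 / 4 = -0.25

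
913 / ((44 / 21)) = 1743 / 4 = 435.75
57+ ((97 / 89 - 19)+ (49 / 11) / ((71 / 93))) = 3122672 / 69509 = 44.92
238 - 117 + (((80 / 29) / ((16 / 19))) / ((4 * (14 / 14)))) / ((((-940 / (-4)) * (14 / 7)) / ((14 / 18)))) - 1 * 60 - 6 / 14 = 41610595 / 686952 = 60.57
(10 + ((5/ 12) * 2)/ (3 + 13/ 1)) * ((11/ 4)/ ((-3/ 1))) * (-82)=435215/ 576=755.58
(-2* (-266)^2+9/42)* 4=-3962330/7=-566047.14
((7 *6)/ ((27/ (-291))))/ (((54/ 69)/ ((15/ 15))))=-15617/ 27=-578.41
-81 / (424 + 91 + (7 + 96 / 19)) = -513 / 3338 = -0.15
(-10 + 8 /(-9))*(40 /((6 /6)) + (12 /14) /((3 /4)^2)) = -452.15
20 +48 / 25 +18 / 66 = 6103 / 275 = 22.19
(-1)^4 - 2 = -1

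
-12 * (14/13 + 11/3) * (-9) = 512.31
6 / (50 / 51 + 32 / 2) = 153 / 433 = 0.35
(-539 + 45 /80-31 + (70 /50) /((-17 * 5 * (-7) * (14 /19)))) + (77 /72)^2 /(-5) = -8785571407 /15422400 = -569.66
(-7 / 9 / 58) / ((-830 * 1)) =7 / 433260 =0.00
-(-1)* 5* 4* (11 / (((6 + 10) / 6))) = 165 / 2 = 82.50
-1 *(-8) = 8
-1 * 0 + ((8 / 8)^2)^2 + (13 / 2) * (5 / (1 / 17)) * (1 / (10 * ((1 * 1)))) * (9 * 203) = 403771 / 4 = 100942.75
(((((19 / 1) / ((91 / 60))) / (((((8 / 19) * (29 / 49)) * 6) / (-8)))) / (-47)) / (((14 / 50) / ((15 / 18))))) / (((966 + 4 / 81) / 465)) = 22661775 / 11092094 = 2.04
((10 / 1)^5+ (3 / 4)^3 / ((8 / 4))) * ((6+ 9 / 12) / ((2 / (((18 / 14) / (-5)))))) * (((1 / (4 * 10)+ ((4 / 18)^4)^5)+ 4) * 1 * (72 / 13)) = -25054569827396806265614760027 / 12950387495847746380800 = -1934657.93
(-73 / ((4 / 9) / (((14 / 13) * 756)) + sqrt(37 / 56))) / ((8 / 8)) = 45198972 / 749390521 - 2957055822 * sqrt(518) / 749390521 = -89.75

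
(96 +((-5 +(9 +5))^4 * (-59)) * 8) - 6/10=-15483483/5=-3096696.60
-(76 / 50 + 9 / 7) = -491 / 175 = -2.81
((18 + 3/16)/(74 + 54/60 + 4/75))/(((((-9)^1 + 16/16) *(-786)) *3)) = 2425/188522624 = 0.00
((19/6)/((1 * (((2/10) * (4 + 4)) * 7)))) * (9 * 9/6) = 855/224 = 3.82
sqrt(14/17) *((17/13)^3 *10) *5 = 14450 *sqrt(238)/2197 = 101.47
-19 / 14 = -1.36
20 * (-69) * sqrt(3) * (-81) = 193608.64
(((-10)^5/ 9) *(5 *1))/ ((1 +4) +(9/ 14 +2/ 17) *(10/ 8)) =-9336.08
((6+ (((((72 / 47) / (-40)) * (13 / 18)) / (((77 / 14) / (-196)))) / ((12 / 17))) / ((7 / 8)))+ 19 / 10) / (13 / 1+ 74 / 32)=1178248 / 1899975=0.62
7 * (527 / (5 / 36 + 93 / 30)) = 664020 / 583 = 1138.97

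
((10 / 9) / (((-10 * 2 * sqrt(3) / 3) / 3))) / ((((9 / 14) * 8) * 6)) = -7 * sqrt(3) / 1296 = -0.01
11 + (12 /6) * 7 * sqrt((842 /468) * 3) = 11 + 7 * sqrt(32838) /39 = 43.53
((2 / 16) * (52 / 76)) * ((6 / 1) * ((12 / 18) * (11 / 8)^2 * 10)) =7865 / 1216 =6.47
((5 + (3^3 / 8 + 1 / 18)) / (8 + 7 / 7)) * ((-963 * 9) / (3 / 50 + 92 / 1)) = -1623725 / 18412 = -88.19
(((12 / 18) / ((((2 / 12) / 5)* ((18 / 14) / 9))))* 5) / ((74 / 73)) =25550 / 37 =690.54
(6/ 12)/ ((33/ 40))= 20/ 33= 0.61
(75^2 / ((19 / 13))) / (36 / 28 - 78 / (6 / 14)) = -102375 / 4807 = -21.30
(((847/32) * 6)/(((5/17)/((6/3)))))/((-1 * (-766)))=43197/30640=1.41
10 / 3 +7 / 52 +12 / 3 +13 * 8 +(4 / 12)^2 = 52219 / 468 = 111.58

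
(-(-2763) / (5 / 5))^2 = 7634169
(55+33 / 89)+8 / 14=55.94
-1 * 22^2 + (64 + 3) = -417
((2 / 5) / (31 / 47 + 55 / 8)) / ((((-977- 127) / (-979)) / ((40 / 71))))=368104 / 13878867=0.03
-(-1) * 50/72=0.69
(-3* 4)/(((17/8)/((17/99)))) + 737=24289/33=736.03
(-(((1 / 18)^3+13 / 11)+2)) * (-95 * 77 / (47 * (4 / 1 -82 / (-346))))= 116.88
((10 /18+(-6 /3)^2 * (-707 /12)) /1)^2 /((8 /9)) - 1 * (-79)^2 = 503513 /9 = 55945.89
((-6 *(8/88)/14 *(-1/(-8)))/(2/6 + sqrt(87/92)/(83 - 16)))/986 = -929223/62590856020 + 1809 *sqrt(2001)/125181712040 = -0.00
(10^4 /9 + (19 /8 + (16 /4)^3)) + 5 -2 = 84995 /72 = 1180.49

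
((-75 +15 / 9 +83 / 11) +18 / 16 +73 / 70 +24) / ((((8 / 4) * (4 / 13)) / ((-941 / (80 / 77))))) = 58312.07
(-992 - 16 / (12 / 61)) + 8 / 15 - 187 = -6299 / 5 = -1259.80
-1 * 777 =-777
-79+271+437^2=191161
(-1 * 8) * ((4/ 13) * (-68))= 2176/ 13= 167.38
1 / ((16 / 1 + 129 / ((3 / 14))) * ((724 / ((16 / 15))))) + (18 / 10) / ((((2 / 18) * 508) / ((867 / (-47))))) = -0.59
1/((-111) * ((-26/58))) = 0.02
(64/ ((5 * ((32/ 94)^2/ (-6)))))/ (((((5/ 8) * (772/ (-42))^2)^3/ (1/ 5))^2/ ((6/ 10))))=-4679718616124089911072/ 26084814429929366470649062509765625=-0.00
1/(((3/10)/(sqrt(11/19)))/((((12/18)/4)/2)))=5 * sqrt(209)/342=0.21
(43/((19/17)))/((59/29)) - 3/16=335821/17936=18.72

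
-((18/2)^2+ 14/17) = -1391/17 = -81.82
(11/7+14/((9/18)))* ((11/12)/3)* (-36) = -2277/7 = -325.29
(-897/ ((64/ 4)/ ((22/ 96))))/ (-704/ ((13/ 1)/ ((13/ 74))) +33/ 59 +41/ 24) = 1.77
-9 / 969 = -3 / 323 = -0.01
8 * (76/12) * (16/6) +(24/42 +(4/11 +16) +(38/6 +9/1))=115994/693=167.38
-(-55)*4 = 220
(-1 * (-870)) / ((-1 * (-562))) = 435 / 281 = 1.55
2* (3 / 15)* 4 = 8 / 5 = 1.60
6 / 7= 0.86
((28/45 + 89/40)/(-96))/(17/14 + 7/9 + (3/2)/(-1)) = -1435/23808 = -0.06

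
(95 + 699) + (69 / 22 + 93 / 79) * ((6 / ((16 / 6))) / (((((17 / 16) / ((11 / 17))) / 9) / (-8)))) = 494806 / 1343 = 368.43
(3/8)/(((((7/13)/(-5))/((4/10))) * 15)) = -13/140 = -0.09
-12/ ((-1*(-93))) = -4/ 31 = -0.13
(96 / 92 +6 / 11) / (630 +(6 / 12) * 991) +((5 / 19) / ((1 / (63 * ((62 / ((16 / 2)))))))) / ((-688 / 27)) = -150110273913 / 29778172864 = -5.04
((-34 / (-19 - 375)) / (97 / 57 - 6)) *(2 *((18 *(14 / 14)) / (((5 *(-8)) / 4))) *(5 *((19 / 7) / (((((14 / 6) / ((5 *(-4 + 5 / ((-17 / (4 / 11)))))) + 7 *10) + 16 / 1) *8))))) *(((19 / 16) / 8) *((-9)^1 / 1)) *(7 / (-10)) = 255010761 / 191015687660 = 0.00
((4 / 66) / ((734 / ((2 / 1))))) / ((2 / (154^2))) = 1.96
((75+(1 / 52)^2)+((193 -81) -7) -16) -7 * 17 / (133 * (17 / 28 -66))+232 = 37252826469 / 94069456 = 396.01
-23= -23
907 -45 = 862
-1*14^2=-196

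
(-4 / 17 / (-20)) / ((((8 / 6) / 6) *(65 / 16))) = 72 / 5525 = 0.01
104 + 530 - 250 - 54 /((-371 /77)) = 20946 /53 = 395.21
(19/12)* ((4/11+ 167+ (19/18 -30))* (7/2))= 3645131/4752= 767.07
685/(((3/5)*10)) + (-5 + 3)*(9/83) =56747/498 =113.95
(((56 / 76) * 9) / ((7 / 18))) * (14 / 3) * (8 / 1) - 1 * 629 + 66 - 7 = 66.63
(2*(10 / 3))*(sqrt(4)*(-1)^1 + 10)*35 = 5600 / 3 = 1866.67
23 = 23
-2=-2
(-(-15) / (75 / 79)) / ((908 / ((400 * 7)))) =11060 / 227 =48.72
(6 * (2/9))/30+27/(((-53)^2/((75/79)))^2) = 98495818217/2216002136445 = 0.04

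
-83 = -83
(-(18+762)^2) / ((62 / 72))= -21902400 / 31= -706529.03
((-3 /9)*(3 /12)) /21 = -1 /252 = -0.00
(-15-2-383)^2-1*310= 159690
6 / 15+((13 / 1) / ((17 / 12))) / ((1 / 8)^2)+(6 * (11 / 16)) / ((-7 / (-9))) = 2822669 / 4760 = 593.00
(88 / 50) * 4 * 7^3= 60368 / 25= 2414.72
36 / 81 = 4 / 9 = 0.44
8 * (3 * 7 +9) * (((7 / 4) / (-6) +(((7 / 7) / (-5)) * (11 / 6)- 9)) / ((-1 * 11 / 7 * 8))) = 8113 / 44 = 184.39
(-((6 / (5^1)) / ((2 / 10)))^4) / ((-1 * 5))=1296 / 5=259.20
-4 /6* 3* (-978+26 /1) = 1904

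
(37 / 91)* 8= 296 / 91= 3.25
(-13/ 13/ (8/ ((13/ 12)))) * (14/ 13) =-7/ 48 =-0.15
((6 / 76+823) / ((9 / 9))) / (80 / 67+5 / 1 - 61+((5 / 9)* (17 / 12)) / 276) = -31232211336 / 2079536339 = -15.02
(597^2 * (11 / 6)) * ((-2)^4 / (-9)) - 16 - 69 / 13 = -45304375 / 39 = -1161650.64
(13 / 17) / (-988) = -1 / 1292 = -0.00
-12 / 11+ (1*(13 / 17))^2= -1609 / 3179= -0.51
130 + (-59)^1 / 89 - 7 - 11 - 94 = 1543 / 89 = 17.34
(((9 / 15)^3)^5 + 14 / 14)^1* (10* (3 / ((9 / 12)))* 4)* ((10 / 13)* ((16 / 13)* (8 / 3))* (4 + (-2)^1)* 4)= 2000940369969152 / 618896484375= 3233.08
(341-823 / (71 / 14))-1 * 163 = 1116 / 71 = 15.72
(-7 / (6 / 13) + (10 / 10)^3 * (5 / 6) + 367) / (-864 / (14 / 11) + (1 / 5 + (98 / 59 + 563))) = -1092385 / 353103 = -3.09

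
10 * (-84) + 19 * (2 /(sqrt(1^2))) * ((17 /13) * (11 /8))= -40127 /52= -771.67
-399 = -399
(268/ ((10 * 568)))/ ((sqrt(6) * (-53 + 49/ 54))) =-603 * sqrt(6)/ 3994460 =-0.00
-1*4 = -4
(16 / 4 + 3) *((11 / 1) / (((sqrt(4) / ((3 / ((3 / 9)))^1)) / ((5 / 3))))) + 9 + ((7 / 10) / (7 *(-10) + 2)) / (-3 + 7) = 1595273 / 2720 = 586.50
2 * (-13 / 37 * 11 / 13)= -0.59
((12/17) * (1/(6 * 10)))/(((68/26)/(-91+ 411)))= 416/289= 1.44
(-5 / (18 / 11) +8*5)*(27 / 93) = 665 / 62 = 10.73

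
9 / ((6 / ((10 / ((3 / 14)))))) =70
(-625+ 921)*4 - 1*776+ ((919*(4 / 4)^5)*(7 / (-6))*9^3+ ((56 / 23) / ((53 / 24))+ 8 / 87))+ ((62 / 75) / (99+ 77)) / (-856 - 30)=-53829520430440427 / 68906169200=-781200.31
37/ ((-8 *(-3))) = 37/ 24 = 1.54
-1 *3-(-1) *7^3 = 340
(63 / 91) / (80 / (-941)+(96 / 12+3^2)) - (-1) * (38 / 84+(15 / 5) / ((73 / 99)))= 2894097935 / 634419786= 4.56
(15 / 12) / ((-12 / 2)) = -5 / 24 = -0.21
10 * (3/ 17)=30/ 17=1.76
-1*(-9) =9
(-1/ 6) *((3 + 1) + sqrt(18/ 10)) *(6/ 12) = -1/ 3- sqrt(5)/ 20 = -0.45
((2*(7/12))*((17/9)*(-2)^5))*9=-1904/3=-634.67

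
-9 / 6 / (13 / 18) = -27 / 13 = -2.08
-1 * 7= -7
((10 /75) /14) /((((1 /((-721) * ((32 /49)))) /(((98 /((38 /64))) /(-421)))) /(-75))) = -1054720 /7999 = -131.86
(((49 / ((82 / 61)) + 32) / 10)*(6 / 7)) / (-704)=-16839 / 2020480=-0.01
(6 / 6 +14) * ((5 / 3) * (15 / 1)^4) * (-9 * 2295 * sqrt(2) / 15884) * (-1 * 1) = 26141484375 * sqrt(2) / 15884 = 2327476.82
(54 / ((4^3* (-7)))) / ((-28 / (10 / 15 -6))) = -9 / 392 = -0.02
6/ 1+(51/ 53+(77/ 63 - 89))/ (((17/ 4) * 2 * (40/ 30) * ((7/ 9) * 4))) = 3.54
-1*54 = -54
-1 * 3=-3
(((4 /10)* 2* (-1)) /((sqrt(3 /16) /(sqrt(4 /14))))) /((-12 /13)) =52* sqrt(42) /315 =1.07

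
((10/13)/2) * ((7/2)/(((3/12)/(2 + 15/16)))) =15.82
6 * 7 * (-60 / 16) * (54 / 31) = -8505 / 31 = -274.35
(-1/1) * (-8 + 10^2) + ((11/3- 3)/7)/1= -1930/21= -91.90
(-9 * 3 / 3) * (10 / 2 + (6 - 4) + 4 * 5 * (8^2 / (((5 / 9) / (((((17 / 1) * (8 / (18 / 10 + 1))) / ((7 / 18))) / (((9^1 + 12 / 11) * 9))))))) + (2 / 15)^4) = -291464910883 / 10198125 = -28580.24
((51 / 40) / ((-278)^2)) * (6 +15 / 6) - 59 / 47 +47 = 13292888749 / 290587840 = 45.74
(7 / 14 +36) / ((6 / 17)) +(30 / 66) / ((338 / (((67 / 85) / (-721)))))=28277131481 / 273429156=103.42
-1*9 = -9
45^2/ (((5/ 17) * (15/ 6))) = 2754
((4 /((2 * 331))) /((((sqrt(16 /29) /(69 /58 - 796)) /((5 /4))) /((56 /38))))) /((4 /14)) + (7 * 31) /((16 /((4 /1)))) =217 /4 - 11294255 * sqrt(29) /1459048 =12.56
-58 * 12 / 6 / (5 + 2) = -116 / 7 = -16.57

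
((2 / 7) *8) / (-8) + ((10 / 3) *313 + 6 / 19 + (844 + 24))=762634 / 399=1911.36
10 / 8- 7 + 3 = -11 / 4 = -2.75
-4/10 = -2/5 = -0.40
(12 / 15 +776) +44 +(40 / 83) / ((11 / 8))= 3748552 / 4565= 821.15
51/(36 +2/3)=153/110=1.39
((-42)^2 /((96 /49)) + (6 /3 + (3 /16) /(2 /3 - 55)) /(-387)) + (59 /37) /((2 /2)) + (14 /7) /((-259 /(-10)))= 235800602029 /261407664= 902.04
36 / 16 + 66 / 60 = 67 / 20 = 3.35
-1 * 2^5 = -32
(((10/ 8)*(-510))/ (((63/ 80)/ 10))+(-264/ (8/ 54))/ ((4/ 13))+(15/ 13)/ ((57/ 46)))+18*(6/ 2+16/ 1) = -13543.81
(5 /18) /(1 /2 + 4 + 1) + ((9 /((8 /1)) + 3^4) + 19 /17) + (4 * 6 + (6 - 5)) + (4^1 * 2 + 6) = 1646555 /13464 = 122.29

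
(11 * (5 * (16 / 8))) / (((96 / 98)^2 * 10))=26411 / 2304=11.46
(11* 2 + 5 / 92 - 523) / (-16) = 31.31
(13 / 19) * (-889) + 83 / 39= -449146 / 741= -606.13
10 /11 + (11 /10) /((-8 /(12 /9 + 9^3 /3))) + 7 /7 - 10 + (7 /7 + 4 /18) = -320479 /7920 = -40.46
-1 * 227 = -227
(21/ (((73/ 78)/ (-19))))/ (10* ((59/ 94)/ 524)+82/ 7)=-5365308312/ 147573953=-36.36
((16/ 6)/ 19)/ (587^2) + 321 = 6304579001/ 19640433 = 321.00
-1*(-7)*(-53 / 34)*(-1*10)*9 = 16695 / 17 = 982.06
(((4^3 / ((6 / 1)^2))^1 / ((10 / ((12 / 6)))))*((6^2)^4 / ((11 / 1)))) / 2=1492992 / 55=27145.31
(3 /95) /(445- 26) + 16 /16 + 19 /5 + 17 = 867752 /39805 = 21.80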